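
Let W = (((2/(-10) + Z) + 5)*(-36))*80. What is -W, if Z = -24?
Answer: -55296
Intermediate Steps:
W = 55296 (W = (((2/(-10) - 24) + 5)*(-36))*80 = (((2*(-⅒) - 24) + 5)*(-36))*80 = (((-⅕ - 24) + 5)*(-36))*80 = ((-121/5 + 5)*(-36))*80 = -96/5*(-36)*80 = (3456/5)*80 = 55296)
-W = -1*55296 = -55296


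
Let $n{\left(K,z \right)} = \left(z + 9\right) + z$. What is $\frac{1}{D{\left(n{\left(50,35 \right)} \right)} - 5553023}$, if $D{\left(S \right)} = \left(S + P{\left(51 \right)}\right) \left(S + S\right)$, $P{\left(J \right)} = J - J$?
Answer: $- \frac{1}{5540541} \approx -1.8049 \cdot 10^{-7}$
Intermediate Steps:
$P{\left(J \right)} = 0$
$n{\left(K,z \right)} = 9 + 2 z$ ($n{\left(K,z \right)} = \left(9 + z\right) + z = 9 + 2 z$)
$D{\left(S \right)} = 2 S^{2}$ ($D{\left(S \right)} = \left(S + 0\right) \left(S + S\right) = S 2 S = 2 S^{2}$)
$\frac{1}{D{\left(n{\left(50,35 \right)} \right)} - 5553023} = \frac{1}{2 \left(9 + 2 \cdot 35\right)^{2} - 5553023} = \frac{1}{2 \left(9 + 70\right)^{2} - 5553023} = \frac{1}{2 \cdot 79^{2} - 5553023} = \frac{1}{2 \cdot 6241 - 5553023} = \frac{1}{12482 - 5553023} = \frac{1}{-5540541} = - \frac{1}{5540541}$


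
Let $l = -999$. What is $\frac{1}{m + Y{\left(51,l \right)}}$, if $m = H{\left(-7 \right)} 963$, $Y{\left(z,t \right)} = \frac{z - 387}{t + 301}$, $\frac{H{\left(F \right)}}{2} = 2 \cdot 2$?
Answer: $\frac{349}{2688864} \approx 0.00012979$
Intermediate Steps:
$H{\left(F \right)} = 8$ ($H{\left(F \right)} = 2 \cdot 2 \cdot 2 = 2 \cdot 4 = 8$)
$Y{\left(z,t \right)} = \frac{-387 + z}{301 + t}$
$m = 7704$ ($m = 8 \cdot 963 = 7704$)
$\frac{1}{m + Y{\left(51,l \right)}} = \frac{1}{7704 + \frac{-387 + 51}{301 - 999}} = \frac{1}{7704 + \frac{1}{-698} \left(-336\right)} = \frac{1}{7704 - - \frac{168}{349}} = \frac{1}{7704 + \frac{168}{349}} = \frac{1}{\frac{2688864}{349}} = \frac{349}{2688864}$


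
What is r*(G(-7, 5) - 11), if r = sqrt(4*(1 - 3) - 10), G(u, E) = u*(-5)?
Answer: 72*I*sqrt(2) ≈ 101.82*I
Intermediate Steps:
G(u, E) = -5*u
r = 3*I*sqrt(2) (r = sqrt(4*(-2) - 10) = sqrt(-8 - 10) = sqrt(-18) = 3*I*sqrt(2) ≈ 4.2426*I)
r*(G(-7, 5) - 11) = (3*I*sqrt(2))*(-5*(-7) - 11) = (3*I*sqrt(2))*(35 - 11) = (3*I*sqrt(2))*24 = 72*I*sqrt(2)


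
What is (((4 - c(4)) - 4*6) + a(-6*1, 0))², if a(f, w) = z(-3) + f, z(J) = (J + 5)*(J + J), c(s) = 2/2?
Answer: 1521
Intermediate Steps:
c(s) = 1 (c(s) = 2*(½) = 1)
z(J) = 2*J*(5 + J) (z(J) = (5 + J)*(2*J) = 2*J*(5 + J))
a(f, w) = -12 + f (a(f, w) = 2*(-3)*(5 - 3) + f = 2*(-3)*2 + f = -12 + f)
(((4 - c(4)) - 4*6) + a(-6*1, 0))² = (((4 - 1*1) - 4*6) + (-12 - 6*1))² = (((4 - 1) - 24) + (-12 - 6))² = ((3 - 24) - 18)² = (-21 - 18)² = (-39)² = 1521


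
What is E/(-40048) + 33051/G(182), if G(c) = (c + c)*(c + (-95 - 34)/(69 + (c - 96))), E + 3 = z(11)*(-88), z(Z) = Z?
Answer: 53771790101/102337497808 ≈ 0.52544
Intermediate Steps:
E = -971 (E = -3 + 11*(-88) = -3 - 968 = -971)
G(c) = 2*c*(c - 129/(-27 + c)) (G(c) = (2*c)*(c - 129/(69 + (-96 + c))) = (2*c)*(c - 129/(-27 + c)) = 2*c*(c - 129/(-27 + c)))
E/(-40048) + 33051/G(182) = -971/(-40048) + 33051/((2*182*(-129 + 182² - 27*182)/(-27 + 182))) = -971*(-1/40048) + 33051/((2*182*(-129 + 33124 - 4914)/155)) = 971/40048 + 33051/((2*182*(1/155)*28081)) = 971/40048 + 33051/(10221484/155) = 971/40048 + 33051*(155/10221484) = 971/40048 + 5122905/10221484 = 53771790101/102337497808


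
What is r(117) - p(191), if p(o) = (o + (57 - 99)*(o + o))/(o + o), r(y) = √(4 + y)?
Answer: 105/2 ≈ 52.500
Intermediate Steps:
p(o) = -83/2 (p(o) = (o - 84*o)/((2*o)) = (o - 84*o)*(1/(2*o)) = (-83*o)*(1/(2*o)) = -83/2)
r(117) - p(191) = √(4 + 117) - 1*(-83/2) = √121 + 83/2 = 11 + 83/2 = 105/2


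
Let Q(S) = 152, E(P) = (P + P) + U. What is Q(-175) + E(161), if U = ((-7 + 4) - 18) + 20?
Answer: 473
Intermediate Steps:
U = -1 (U = (-3 - 18) + 20 = -21 + 20 = -1)
E(P) = -1 + 2*P (E(P) = (P + P) - 1 = 2*P - 1 = -1 + 2*P)
Q(-175) + E(161) = 152 + (-1 + 2*161) = 152 + (-1 + 322) = 152 + 321 = 473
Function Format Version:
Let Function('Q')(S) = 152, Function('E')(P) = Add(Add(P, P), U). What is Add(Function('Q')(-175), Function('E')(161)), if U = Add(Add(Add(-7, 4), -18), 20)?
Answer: 473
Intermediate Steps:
U = -1 (U = Add(Add(-3, -18), 20) = Add(-21, 20) = -1)
Function('E')(P) = Add(-1, Mul(2, P)) (Function('E')(P) = Add(Add(P, P), -1) = Add(Mul(2, P), -1) = Add(-1, Mul(2, P)))
Add(Function('Q')(-175), Function('E')(161)) = Add(152, Add(-1, Mul(2, 161))) = Add(152, Add(-1, 322)) = Add(152, 321) = 473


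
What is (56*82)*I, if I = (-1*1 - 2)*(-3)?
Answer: 41328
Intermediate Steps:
I = 9 (I = (-1 - 2)*(-3) = -3*(-3) = 9)
(56*82)*I = (56*82)*9 = 4592*9 = 41328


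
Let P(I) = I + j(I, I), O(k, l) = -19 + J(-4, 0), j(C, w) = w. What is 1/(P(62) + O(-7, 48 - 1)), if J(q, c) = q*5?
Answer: 1/85 ≈ 0.011765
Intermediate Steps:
J(q, c) = 5*q
O(k, l) = -39 (O(k, l) = -19 + 5*(-4) = -19 - 20 = -39)
P(I) = 2*I (P(I) = I + I = 2*I)
1/(P(62) + O(-7, 48 - 1)) = 1/(2*62 - 39) = 1/(124 - 39) = 1/85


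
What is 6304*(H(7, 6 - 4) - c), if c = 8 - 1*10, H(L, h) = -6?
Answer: -25216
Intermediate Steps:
c = -2 (c = 8 - 10 = -2)
6304*(H(7, 6 - 4) - c) = 6304*(-6 - 1*(-2)) = 6304*(-6 + 2) = 6304*(-4) = -25216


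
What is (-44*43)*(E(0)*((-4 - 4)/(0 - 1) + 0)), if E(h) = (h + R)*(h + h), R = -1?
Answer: 0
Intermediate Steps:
E(h) = 2*h*(-1 + h) (E(h) = (h - 1)*(h + h) = (-1 + h)*(2*h) = 2*h*(-1 + h))
(-44*43)*(E(0)*((-4 - 4)/(0 - 1) + 0)) = (-44*43)*((2*0*(-1 + 0))*((-4 - 4)/(0 - 1) + 0)) = -1892*2*0*(-1)*(-8/(-1) + 0) = -0*(-8*(-1) + 0) = -0*(8 + 0) = -0*8 = -1892*0 = 0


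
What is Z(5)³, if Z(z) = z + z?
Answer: 1000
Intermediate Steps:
Z(z) = 2*z
Z(5)³ = (2*5)³ = 10³ = 1000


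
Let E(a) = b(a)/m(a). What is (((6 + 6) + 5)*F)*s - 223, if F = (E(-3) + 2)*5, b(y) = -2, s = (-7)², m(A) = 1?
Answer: -223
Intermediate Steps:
s = 49
E(a) = -2 (E(a) = -2/1 = -2*1 = -2)
F = 0 (F = (-2 + 2)*5 = 0*5 = 0)
(((6 + 6) + 5)*F)*s - 223 = (((6 + 6) + 5)*0)*49 - 223 = ((12 + 5)*0)*49 - 223 = (17*0)*49 - 223 = 0*49 - 223 = 0 - 223 = -223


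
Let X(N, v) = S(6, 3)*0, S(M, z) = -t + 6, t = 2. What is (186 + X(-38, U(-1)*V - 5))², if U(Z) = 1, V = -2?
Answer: 34596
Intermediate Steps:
S(M, z) = 4 (S(M, z) = -1*2 + 6 = -2 + 6 = 4)
X(N, v) = 0 (X(N, v) = 4*0 = 0)
(186 + X(-38, U(-1)*V - 5))² = (186 + 0)² = 186² = 34596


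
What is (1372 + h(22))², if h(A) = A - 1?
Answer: 1940449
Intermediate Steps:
h(A) = -1 + A
(1372 + h(22))² = (1372 + (-1 + 22))² = (1372 + 21)² = 1393² = 1940449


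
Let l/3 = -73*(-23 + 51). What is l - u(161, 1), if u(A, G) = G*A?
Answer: -6293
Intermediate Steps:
u(A, G) = A*G
l = -6132 (l = 3*(-73*(-23 + 51)) = 3*(-73*28) = 3*(-2044) = -6132)
l - u(161, 1) = -6132 - 161 = -6293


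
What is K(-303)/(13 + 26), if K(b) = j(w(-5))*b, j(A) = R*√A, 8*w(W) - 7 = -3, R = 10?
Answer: -505*√2/13 ≈ -54.937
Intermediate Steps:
w(W) = ½ (w(W) = 7/8 + (⅛)*(-3) = 7/8 - 3/8 = ½)
j(A) = 10*√A
K(b) = 5*b*√2 (K(b) = (10*√(½))*b = (10*(√2/2))*b = (5*√2)*b = 5*b*√2)
K(-303)/(13 + 26) = (5*(-303)*√2)/(13 + 26) = -1515*√2/39 = -1515*√2*(1/39) = -505*√2/13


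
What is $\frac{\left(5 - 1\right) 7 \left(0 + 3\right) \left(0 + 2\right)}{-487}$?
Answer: $- \frac{168}{487} \approx -0.34497$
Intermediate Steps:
$\frac{\left(5 - 1\right) 7 \left(0 + 3\right) \left(0 + 2\right)}{-487} = 4 \cdot 7 \cdot 3 \cdot 2 \left(- \frac{1}{487}\right) = 28 \cdot 6 \left(- \frac{1}{487}\right) = 168 \left(- \frac{1}{487}\right) = - \frac{168}{487}$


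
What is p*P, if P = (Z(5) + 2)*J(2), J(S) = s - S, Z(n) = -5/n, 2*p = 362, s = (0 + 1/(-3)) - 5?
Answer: -3982/3 ≈ -1327.3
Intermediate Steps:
s = -16/3 (s = (0 - ⅓) - 5 = -⅓ - 5 = -16/3 ≈ -5.3333)
p = 181 (p = (½)*362 = 181)
J(S) = -16/3 - S
P = -22/3 (P = (-5/5 + 2)*(-16/3 - 1*2) = (-5*⅕ + 2)*(-16/3 - 2) = (-1 + 2)*(-22/3) = 1*(-22/3) = -22/3 ≈ -7.3333)
p*P = 181*(-22/3) = -3982/3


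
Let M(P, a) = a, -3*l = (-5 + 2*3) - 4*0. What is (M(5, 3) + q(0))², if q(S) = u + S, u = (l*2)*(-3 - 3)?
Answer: 49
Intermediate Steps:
l = -⅓ (l = -((-5 + 2*3) - 4*0)/3 = -((-5 + 6) + 0)/3 = -(1 + 0)/3 = -⅓*1 = -⅓ ≈ -0.33333)
u = 4 (u = (-⅓*2)*(-3 - 3) = -⅔*(-6) = 4)
q(S) = 4 + S
(M(5, 3) + q(0))² = (3 + (4 + 0))² = (3 + 4)² = 7² = 49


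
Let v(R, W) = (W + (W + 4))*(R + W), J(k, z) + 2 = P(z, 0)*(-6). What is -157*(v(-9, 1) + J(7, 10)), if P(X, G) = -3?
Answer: 5024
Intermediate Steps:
J(k, z) = 16 (J(k, z) = -2 - 3*(-6) = -2 + 18 = 16)
v(R, W) = (4 + 2*W)*(R + W) (v(R, W) = (W + (4 + W))*(R + W) = (4 + 2*W)*(R + W))
-157*(v(-9, 1) + J(7, 10)) = -157*((2*1² + 4*(-9) + 4*1 + 2*(-9)*1) + 16) = -157*((2*1 - 36 + 4 - 18) + 16) = -157*((2 - 36 + 4 - 18) + 16) = -157*(-48 + 16) = -157*(-32) = 5024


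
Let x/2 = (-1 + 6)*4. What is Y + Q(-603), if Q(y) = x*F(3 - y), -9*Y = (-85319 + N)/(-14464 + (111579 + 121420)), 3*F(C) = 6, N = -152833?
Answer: 52527784/655605 ≈ 80.121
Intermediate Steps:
F(C) = 2 (F(C) = (⅓)*6 = 2)
x = 40 (x = 2*((-1 + 6)*4) = 2*(5*4) = 2*20 = 40)
Y = 79384/655605 (Y = -(-85319 - 152833)/(9*(-14464 + (111579 + 121420))) = -(-79384)/(3*(-14464 + 232999)) = -(-79384)/(3*218535) = -⅑*(-79384/72845) = 79384/655605 ≈ 0.12109)
Q(y) = 80 (Q(y) = 40*2 = 80)
Y + Q(-603) = 79384/655605 + 80 = 52527784/655605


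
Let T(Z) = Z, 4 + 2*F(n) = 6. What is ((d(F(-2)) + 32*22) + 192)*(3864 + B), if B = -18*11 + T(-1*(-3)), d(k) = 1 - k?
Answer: 3287424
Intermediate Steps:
F(n) = 1 (F(n) = -2 + (½)*6 = -2 + 3 = 1)
B = -195 (B = -18*11 - 1*(-3) = -198 + 3 = -195)
((d(F(-2)) + 32*22) + 192)*(3864 + B) = (((1 - 1*1) + 32*22) + 192)*(3864 - 195) = (((1 - 1) + 704) + 192)*3669 = ((0 + 704) + 192)*3669 = (704 + 192)*3669 = 896*3669 = 3287424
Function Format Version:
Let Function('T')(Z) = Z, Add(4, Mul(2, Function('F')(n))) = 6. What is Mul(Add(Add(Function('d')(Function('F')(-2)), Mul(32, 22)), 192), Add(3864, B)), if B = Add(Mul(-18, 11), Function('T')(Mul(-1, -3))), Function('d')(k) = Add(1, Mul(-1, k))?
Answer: 3287424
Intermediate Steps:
Function('F')(n) = 1 (Function('F')(n) = Add(-2, Mul(Rational(1, 2), 6)) = Add(-2, 3) = 1)
B = -195 (B = Add(Mul(-18, 11), Mul(-1, -3)) = Add(-198, 3) = -195)
Mul(Add(Add(Function('d')(Function('F')(-2)), Mul(32, 22)), 192), Add(3864, B)) = Mul(Add(Add(Add(1, Mul(-1, 1)), Mul(32, 22)), 192), Add(3864, -195)) = Mul(Add(Add(Add(1, -1), 704), 192), 3669) = Mul(Add(Add(0, 704), 192), 3669) = Mul(Add(704, 192), 3669) = Mul(896, 3669) = 3287424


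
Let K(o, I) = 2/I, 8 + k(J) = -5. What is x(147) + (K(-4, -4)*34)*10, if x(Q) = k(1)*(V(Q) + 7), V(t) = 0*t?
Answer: -261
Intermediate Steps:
V(t) = 0
k(J) = -13 (k(J) = -8 - 5 = -13)
x(Q) = -91 (x(Q) = -13*(0 + 7) = -13*7 = -91)
x(147) + (K(-4, -4)*34)*10 = -91 + ((2/(-4))*34)*10 = -91 + ((2*(-1/4))*34)*10 = -91 - 1/2*34*10 = -91 - 17*10 = -91 - 170 = -261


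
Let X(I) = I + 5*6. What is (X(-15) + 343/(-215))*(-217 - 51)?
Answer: -772376/215 ≈ -3592.4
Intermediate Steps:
X(I) = 30 + I (X(I) = I + 30 = 30 + I)
(X(-15) + 343/(-215))*(-217 - 51) = ((30 - 15) + 343/(-215))*(-217 - 51) = (15 + 343*(-1/215))*(-268) = (15 - 343/215)*(-268) = (2882/215)*(-268) = -772376/215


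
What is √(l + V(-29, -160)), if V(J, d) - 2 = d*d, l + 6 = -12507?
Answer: √13089 ≈ 114.41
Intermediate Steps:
l = -12513 (l = -6 - 12507 = -12513)
V(J, d) = 2 + d² (V(J, d) = 2 + d*d = 2 + d²)
√(l + V(-29, -160)) = √(-12513 + (2 + (-160)²)) = √(-12513 + (2 + 25600)) = √(-12513 + 25602) = √13089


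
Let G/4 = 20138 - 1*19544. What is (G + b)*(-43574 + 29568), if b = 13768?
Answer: -226112864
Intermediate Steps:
G = 2376 (G = 4*(20138 - 1*19544) = 4*(20138 - 19544) = 4*594 = 2376)
(G + b)*(-43574 + 29568) = (2376 + 13768)*(-43574 + 29568) = 16144*(-14006) = -226112864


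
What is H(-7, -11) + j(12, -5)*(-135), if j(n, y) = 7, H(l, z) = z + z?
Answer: -967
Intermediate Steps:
H(l, z) = 2*z
H(-7, -11) + j(12, -5)*(-135) = 2*(-11) + 7*(-135) = -22 - 945 = -967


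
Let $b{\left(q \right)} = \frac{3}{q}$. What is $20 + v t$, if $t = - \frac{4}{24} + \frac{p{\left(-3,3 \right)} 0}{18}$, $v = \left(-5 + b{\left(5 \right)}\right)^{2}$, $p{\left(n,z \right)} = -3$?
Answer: $\frac{1258}{75} \approx 16.773$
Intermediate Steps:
$v = \frac{484}{25}$ ($v = \left(-5 + \frac{3}{5}\right)^{2} = \left(- \frac{22}{5}\right)^{2} = \frac{484}{25} \approx 19.36$)
$t = - \frac{1}{6}$ ($t = - \frac{4}{24} + \frac{\left(-3\right) 0}{18} = \left(-4\right) \frac{1}{24} + 0 \cdot \frac{1}{18} = - \frac{1}{6} + 0 = - \frac{1}{6} \approx -0.16667$)
$20 + v t = 20 + \frac{484}{25} \left(- \frac{1}{6}\right) = 20 - \frac{242}{75} = \frac{1258}{75}$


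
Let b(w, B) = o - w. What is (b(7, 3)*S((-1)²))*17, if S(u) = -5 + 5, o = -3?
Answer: 0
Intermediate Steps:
b(w, B) = -3 - w
S(u) = 0
(b(7, 3)*S((-1)²))*17 = ((-3 - 1*7)*0)*17 = ((-3 - 7)*0)*17 = -10*0*17 = 0*17 = 0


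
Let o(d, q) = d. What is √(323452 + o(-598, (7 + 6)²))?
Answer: √322854 ≈ 568.20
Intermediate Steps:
√(323452 + o(-598, (7 + 6)²)) = √(323452 - 598) = √322854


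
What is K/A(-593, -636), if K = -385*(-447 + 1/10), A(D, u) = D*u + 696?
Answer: 344113/755688 ≈ 0.45536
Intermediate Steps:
A(D, u) = 696 + D*u
K = 344113/2 (K = -385*(-447 + 1/10) = -385*(-4469/10) = 344113/2 ≈ 1.7206e+5)
K/A(-593, -636) = 344113/(2*(696 - 593*(-636))) = 344113/(2*(696 + 377148)) = (344113/2)/377844 = (344113/2)*(1/377844) = 344113/755688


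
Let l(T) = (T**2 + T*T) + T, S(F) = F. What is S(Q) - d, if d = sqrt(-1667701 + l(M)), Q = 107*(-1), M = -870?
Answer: -107 - I*sqrt(154771) ≈ -107.0 - 393.41*I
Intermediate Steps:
Q = -107
l(T) = T + 2*T**2 (l(T) = (T**2 + T**2) + T = 2*T**2 + T = T + 2*T**2)
d = I*sqrt(154771) (d = sqrt(-1667701 - 870*(1 + 2*(-870))) = sqrt(-1667701 - 870*(1 - 1740)) = sqrt(-1667701 - 870*(-1739)) = sqrt(-1667701 + 1512930) = sqrt(-154771) = I*sqrt(154771) ≈ 393.41*I)
S(Q) - d = -107 - I*sqrt(154771)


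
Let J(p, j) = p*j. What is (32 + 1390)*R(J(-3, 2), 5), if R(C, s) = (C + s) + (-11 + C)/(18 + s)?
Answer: -56880/23 ≈ -2473.0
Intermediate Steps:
J(p, j) = j*p
R(C, s) = C + s + (-11 + C)/(18 + s) (R(C, s) = (C + s) + (-11 + C)/(18 + s) = C + s + (-11 + C)/(18 + s))
(32 + 1390)*R(J(-3, 2), 5) = (32 + 1390)*((-11 + 5**2 + 18*5 + 19*(2*(-3)) + (2*(-3))*5)/(18 + 5)) = 1422*((-11 + 25 + 90 + 19*(-6) - 6*5)/23) = 1422*((-11 + 25 + 90 - 114 - 30)/23) = 1422*((1/23)*(-40)) = 1422*(-40/23) = -56880/23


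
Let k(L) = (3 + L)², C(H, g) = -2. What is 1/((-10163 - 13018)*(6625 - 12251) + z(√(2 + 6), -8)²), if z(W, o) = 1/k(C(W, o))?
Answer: 1/130416307 ≈ 7.6678e-9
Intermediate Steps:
z(W, o) = 1 (z(W, o) = 1/((3 - 2)²) = 1/(1²) = 1/1 = 1)
1/((-10163 - 13018)*(6625 - 12251) + z(√(2 + 6), -8)²) = 1/((-10163 - 13018)*(6625 - 12251) + 1²) = 1/(-23181*(-5626) + 1) = 1/(130416306 + 1) = 1/130416307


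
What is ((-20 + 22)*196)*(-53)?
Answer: -20776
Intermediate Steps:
((-20 + 22)*196)*(-53) = (2*196)*(-53) = 392*(-53) = -20776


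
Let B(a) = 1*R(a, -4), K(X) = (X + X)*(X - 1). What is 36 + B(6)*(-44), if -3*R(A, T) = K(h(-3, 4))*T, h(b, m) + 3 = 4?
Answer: 36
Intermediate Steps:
h(b, m) = 1 (h(b, m) = -3 + 4 = 1)
K(X) = 2*X*(-1 + X) (K(X) = (2*X)*(-1 + X) = 2*X*(-1 + X))
R(A, T) = 0 (R(A, T) = -2*1*(-1 + 1)*T/3 = -2*1*0*T/3 = -0*T = -⅓*0 = 0)
B(a) = 0 (B(a) = 1*0 = 0)
36 + B(6)*(-44) = 36 + 0*(-44) = 36 + 0 = 36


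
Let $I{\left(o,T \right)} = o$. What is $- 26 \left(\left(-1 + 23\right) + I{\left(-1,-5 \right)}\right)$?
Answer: $-546$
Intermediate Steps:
$- 26 \left(\left(-1 + 23\right) + I{\left(-1,-5 \right)}\right) = - 26 \left(\left(-1 + 23\right) - 1\right) = - 26 \left(22 - 1\right) = \left(-26\right) 21 = -546$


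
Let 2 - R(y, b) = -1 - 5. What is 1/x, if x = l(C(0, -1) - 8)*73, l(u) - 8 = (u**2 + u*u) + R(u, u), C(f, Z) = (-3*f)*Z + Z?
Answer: 1/12994 ≈ 7.6959e-5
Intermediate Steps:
C(f, Z) = Z - 3*Z*f (C(f, Z) = -3*Z*f + Z = Z - 3*Z*f)
R(y, b) = 8 (R(y, b) = 2 - (-1 - 5) = 2 - 1*(-6) = 2 + 6 = 8)
l(u) = 16 + 2*u**2 (l(u) = 8 + ((u**2 + u*u) + 8) = 8 + ((u**2 + u**2) + 8) = 8 + (2*u**2 + 8) = 8 + (8 + 2*u**2) = 16 + 2*u**2)
x = 12994 (x = (16 + 2*(-(1 - 3*0) - 8)**2)*73 = (16 + 2*(-(1 + 0) - 8)**2)*73 = (16 + 2*(-1*1 - 8)**2)*73 = (16 + 2*(-1 - 8)**2)*73 = (16 + 2*(-9)**2)*73 = (16 + 2*81)*73 = (16 + 162)*73 = 178*73 = 12994)
1/x = 1/12994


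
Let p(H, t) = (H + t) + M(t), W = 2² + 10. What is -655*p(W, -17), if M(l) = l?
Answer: 13100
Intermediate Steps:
W = 14 (W = 4 + 10 = 14)
p(H, t) = H + 2*t (p(H, t) = (H + t) + t = H + 2*t)
-655*p(W, -17) = -655*(14 + 2*(-17)) = -655*(14 - 34) = -655*(-20) = 13100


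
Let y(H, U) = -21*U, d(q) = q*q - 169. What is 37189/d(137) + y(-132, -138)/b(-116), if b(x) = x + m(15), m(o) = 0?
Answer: -12397219/539400 ≈ -22.983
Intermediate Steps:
d(q) = -169 + q² (d(q) = q² - 169 = -169 + q²)
b(x) = x (b(x) = x + 0 = x)
37189/d(137) + y(-132, -138)/b(-116) = 37189/(-169 + 137²) - 21*(-138)/(-116) = 37189/(-169 + 18769) + 2898*(-1/116) = 37189/18600 - 1449/58 = -12397219/539400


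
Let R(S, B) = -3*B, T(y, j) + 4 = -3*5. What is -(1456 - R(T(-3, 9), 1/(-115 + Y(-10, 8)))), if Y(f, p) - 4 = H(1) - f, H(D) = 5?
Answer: -46591/32 ≈ -1456.0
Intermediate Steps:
Y(f, p) = 9 - f (Y(f, p) = 4 + (5 - f) = 9 - f)
T(y, j) = -19 (T(y, j) = -4 - 3*5 = -4 - 15 = -19)
-(1456 - R(T(-3, 9), 1/(-115 + Y(-10, 8)))) = -(1456 - (-3)/(-115 + (9 - 1*(-10)))) = -(1456 - (-3)/(-115 + (9 + 10))) = -(1456 - (-3)/(-115 + 19)) = -(1456 - (-3)/(-96)) = -(1456 - (-3)*(-1)/96) = -(1456 - 1*1/32) = -(1456 - 1/32) = -1*46591/32 = -46591/32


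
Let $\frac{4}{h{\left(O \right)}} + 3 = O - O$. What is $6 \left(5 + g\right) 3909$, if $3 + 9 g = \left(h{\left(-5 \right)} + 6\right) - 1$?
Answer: $\frac{357022}{3} \approx 1.1901 \cdot 10^{5}$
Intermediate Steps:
$h{\left(O \right)} = - \frac{4}{3}$ ($h{\left(O \right)} = \frac{4}{-3 + \left(O - O\right)} = \frac{4}{-3 + 0} = \frac{4}{-3} = 4 \left(- \frac{1}{3}\right) = - \frac{4}{3}$)
$g = \frac{2}{27}$ ($g = - \frac{1}{3} + \frac{\left(- \frac{4}{3} + 6\right) - 1}{9} = - \frac{1}{3} + \frac{\frac{14}{3} - 1}{9} = - \frac{1}{3} + \frac{1}{9} \cdot \frac{11}{3} = - \frac{1}{3} + \frac{11}{27} = \frac{2}{27} \approx 0.074074$)
$6 \left(5 + g\right) 3909 = 6 \left(5 + \frac{2}{27}\right) 3909 = 6 \cdot \frac{137}{27} \cdot 3909 = \frac{274}{9} \cdot 3909 = \frac{357022}{3}$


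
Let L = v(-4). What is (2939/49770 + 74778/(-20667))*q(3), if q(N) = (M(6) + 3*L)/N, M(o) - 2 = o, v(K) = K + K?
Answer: 9762561992/514298295 ≈ 18.982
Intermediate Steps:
v(K) = 2*K
M(o) = 2 + o
L = -8 (L = 2*(-4) = -8)
q(N) = -16/N (q(N) = ((2 + 6) + 3*(-8))/N = (8 - 24)/N = -16/N)
(2939/49770 + 74778/(-20667))*q(3) = (2939/49770 + 74778/(-20667))*(-16/3) = (2939*(1/49770) + 74778*(-1/20667))*(-16*1/3) = (2939/49770 - 24926/6889)*(-16/3) = -1220320249/342865530*(-16/3) = 9762561992/514298295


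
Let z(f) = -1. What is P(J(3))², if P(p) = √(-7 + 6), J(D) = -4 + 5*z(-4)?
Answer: -1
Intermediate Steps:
J(D) = -9 (J(D) = -4 + 5*(-1) = -4 - 5 = -9)
P(p) = I (P(p) = √(-1) = I)
P(J(3))² = I² = -1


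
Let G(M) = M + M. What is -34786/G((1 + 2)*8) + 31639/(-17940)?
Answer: -26065813/35880 ≈ -726.47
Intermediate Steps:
G(M) = 2*M
-34786/G((1 + 2)*8) + 31639/(-17940) = -34786*1/(16*(1 + 2)) + 31639/(-17940) = -34786/(2*(3*8)) + 31639*(-1/17940) = -34786/(2*24) - 31639/17940 = -34786/48 - 31639/17940 = -34786*1/48 - 31639/17940 = -17393/24 - 31639/17940 = -26065813/35880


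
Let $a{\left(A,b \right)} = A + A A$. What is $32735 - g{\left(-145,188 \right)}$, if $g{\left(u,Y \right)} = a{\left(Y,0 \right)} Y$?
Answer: $-6647281$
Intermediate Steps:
$a{\left(A,b \right)} = A + A^{2}$
$g{\left(u,Y \right)} = Y^{2} \left(1 + Y\right)$ ($g{\left(u,Y \right)} = Y \left(1 + Y\right) Y = Y^{2} \left(1 + Y\right)$)
$32735 - g{\left(-145,188 \right)} = 32735 - 188^{2} \left(1 + 188\right) = 32735 - 35344 \cdot 189 = 32735 - 6680016 = -6647281$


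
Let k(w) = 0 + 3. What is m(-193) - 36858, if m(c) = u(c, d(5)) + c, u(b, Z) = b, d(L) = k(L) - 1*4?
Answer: -37244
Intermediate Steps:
k(w) = 3
d(L) = -1 (d(L) = 3 - 1*4 = 3 - 4 = -1)
m(c) = 2*c (m(c) = c + c = 2*c)
m(-193) - 36858 = 2*(-193) - 36858 = -386 - 36858 = -37244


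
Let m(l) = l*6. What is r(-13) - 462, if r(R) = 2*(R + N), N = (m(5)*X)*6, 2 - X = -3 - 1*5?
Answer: 3112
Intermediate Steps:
m(l) = 6*l
X = 10 (X = 2 - (-3 - 1*5) = 2 - (-3 - 5) = 2 - 1*(-8) = 2 + 8 = 10)
N = 1800 (N = ((6*5)*10)*6 = (30*10)*6 = 300*6 = 1800)
r(R) = 3600 + 2*R (r(R) = 2*(R + 1800) = 2*(1800 + R) = 3600 + 2*R)
r(-13) - 462 = (3600 + 2*(-13)) - 462 = (3600 - 26) - 462 = 3574 - 462 = 3112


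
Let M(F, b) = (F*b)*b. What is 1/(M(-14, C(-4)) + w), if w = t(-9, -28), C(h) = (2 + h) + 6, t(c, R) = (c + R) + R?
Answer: -1/289 ≈ -0.0034602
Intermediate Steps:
t(c, R) = c + 2*R (t(c, R) = (R + c) + R = c + 2*R)
C(h) = 8 + h
w = -65 (w = -9 + 2*(-28) = -9 - 56 = -65)
M(F, b) = F*b²
1/(M(-14, C(-4)) + w) = 1/(-14*(8 - 4)² - 65) = 1/(-14*4² - 65) = 1/(-14*16 - 65) = 1/(-224 - 65) = 1/(-289) = -1/289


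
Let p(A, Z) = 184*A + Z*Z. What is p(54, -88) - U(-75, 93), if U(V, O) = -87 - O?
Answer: 17860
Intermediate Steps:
p(A, Z) = Z**2 + 184*A (p(A, Z) = 184*A + Z**2 = Z**2 + 184*A)
p(54, -88) - U(-75, 93) = ((-88)**2 + 184*54) - (-87 - 1*93) = (7744 + 9936) - (-87 - 93) = 17680 - 1*(-180) = 17680 + 180 = 17860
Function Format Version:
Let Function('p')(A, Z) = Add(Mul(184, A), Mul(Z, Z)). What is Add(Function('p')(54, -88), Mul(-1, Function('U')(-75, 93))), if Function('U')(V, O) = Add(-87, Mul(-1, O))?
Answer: 17860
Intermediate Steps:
Function('p')(A, Z) = Add(Pow(Z, 2), Mul(184, A)) (Function('p')(A, Z) = Add(Mul(184, A), Pow(Z, 2)) = Add(Pow(Z, 2), Mul(184, A)))
Add(Function('p')(54, -88), Mul(-1, Function('U')(-75, 93))) = Add(Add(Pow(-88, 2), Mul(184, 54)), Mul(-1, Add(-87, Mul(-1, 93)))) = Add(Add(7744, 9936), Mul(-1, Add(-87, -93))) = Add(17680, Mul(-1, -180)) = Add(17680, 180) = 17860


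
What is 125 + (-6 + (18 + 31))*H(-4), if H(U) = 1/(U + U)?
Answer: 957/8 ≈ 119.63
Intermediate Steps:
H(U) = 1/(2*U)
125 + (-6 + (18 + 31))*H(-4) = 125 + (-6 + (18 + 31))*((½)/(-4)) = 125 + (-6 + 49)*((½)*(-¼)) = 125 + 43*(-⅛) = 125 - 43/8 = 957/8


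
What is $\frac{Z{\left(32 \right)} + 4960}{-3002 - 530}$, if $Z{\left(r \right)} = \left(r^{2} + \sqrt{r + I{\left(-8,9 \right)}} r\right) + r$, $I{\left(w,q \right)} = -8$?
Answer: $- \frac{1504}{883} - \frac{16 \sqrt{6}}{883} \approx -1.7477$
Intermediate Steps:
$Z{\left(r \right)} = r + r^{2} + r \sqrt{-8 + r}$ ($Z{\left(r \right)} = \left(r^{2} + \sqrt{r - 8} r\right) + r = \left(r^{2} + \sqrt{-8 + r} r\right) + r = \left(r^{2} + r \sqrt{-8 + r}\right) + r = r + r^{2} + r \sqrt{-8 + r}$)
$\frac{Z{\left(32 \right)} + 4960}{-3002 - 530} = \frac{32 \left(1 + 32 + \sqrt{-8 + 32}\right) + 4960}{-3002 - 530} = \frac{32 \left(1 + 32 + \sqrt{24}\right) + 4960}{-3532} = \left(32 \left(1 + 32 + 2 \sqrt{6}\right) + 4960\right) \left(- \frac{1}{3532}\right) = \left(32 \left(33 + 2 \sqrt{6}\right) + 4960\right) \left(- \frac{1}{3532}\right) = \left(\left(1056 + 64 \sqrt{6}\right) + 4960\right) \left(- \frac{1}{3532}\right) = \left(6016 + 64 \sqrt{6}\right) \left(- \frac{1}{3532}\right) = - \frac{1504}{883} - \frac{16 \sqrt{6}}{883}$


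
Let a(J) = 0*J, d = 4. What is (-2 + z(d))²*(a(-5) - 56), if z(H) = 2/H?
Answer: -126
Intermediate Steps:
a(J) = 0
(-2 + z(d))²*(a(-5) - 56) = (-2 + 2/4)²*(0 - 56) = (-2 + 2*(¼))²*(-56) = (-2 + ½)²*(-56) = (-3/2)²*(-56) = (9/4)*(-56) = -126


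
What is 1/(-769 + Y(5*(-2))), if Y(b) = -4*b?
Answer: -1/729 ≈ -0.0013717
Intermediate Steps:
1/(-769 + Y(5*(-2))) = 1/(-769 - 20*(-2)) = 1/(-769 - 4*(-10)) = 1/(-769 + 40) = 1/(-729) = -1/729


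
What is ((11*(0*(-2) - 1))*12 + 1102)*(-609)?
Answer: -590730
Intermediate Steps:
((11*(0*(-2) - 1))*12 + 1102)*(-609) = ((11*(0 - 1))*12 + 1102)*(-609) = ((11*(-1))*12 + 1102)*(-609) = (-11*12 + 1102)*(-609) = (-132 + 1102)*(-609) = 970*(-609) = -590730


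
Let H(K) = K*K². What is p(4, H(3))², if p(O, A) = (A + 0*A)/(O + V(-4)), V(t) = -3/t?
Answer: 11664/361 ≈ 32.310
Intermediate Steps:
H(K) = K³
p(O, A) = A/(¾ + O) (p(O, A) = (A + 0*A)/(O - 3/(-4)) = (A + 0)/(O - 3*(-¼)) = A/(O + ¾) = A/(¾ + O))
p(4, H(3))² = (4*3³/(3 + 4*4))² = (4*27/(3 + 16))² = (4*27/19)² = (4*27*(1/19))² = (108/19)² = 11664/361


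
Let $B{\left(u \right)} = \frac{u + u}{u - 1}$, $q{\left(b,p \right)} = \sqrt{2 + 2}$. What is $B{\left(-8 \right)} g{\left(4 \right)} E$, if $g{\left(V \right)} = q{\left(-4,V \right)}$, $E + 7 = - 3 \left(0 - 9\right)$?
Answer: $\frac{640}{9} \approx 71.111$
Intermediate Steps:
$E = 20$ ($E = -7 - 3 \left(0 - 9\right) = -7 - -27 = -7 + 27 = 20$)
$q{\left(b,p \right)} = 2$ ($q{\left(b,p \right)} = \sqrt{4} = 2$)
$g{\left(V \right)} = 2$
$B{\left(u \right)} = \frac{2 u}{-1 + u}$
$B{\left(-8 \right)} g{\left(4 \right)} E = 2 \left(-8\right) \frac{1}{-1 - 8} \cdot 2 \cdot 20 = 2 \left(-8\right) \frac{1}{-9} \cdot 2 \cdot 20 = 2 \left(-8\right) \left(- \frac{1}{9}\right) 2 \cdot 20 = \frac{16}{9} \cdot 2 \cdot 20 = \frac{32}{9} \cdot 20 = \frac{640}{9}$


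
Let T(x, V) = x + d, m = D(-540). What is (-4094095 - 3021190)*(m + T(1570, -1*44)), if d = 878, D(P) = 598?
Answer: -21673158110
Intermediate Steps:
m = 598
T(x, V) = 878 + x (T(x, V) = x + 878 = 878 + x)
(-4094095 - 3021190)*(m + T(1570, -1*44)) = (-4094095 - 3021190)*(598 + (878 + 1570)) = -7115285*(598 + 2448) = -7115285*3046 = -21673158110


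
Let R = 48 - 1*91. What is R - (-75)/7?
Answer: -226/7 ≈ -32.286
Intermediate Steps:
R = -43 (R = 48 - 91 = -43)
R - (-75)/7 = -43 - (-75)/7 = -43 - 1*(-75/7) = -43 + 75/7 = -226/7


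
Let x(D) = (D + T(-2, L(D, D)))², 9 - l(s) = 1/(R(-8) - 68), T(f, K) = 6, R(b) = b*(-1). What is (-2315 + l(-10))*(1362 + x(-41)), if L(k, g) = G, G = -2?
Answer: -357934733/60 ≈ -5.9656e+6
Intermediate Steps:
R(b) = -b
L(k, g) = -2
l(s) = 541/60 (l(s) = 9 - 1/(-1*(-8) - 68) = 9 - 1/(8 - 68) = 9 - 1/(-60) = 9 - 1*(-1/60) = 9 + 1/60 = 541/60)
x(D) = (6 + D)² (x(D) = (D + 6)² = (6 + D)²)
(-2315 + l(-10))*(1362 + x(-41)) = (-2315 + 541/60)*(1362 + (6 - 41)²) = -138359*(1362 + (-35)²)/60 = -138359*(1362 + 1225)/60 = -138359/60*2587 = -357934733/60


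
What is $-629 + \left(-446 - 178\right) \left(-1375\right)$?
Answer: $857371$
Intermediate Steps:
$-629 + \left(-446 - 178\right) \left(-1375\right) = -629 - -858000 = -629 + 858000 = 857371$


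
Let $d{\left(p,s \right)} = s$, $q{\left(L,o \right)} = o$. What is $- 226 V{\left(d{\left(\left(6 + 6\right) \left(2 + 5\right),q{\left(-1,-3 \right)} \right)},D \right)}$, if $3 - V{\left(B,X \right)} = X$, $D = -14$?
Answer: $-3842$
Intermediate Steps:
$V{\left(B,X \right)} = 3 - X$
$- 226 V{\left(d{\left(\left(6 + 6\right) \left(2 + 5\right),q{\left(-1,-3 \right)} \right)},D \right)} = - 226 \left(3 - -14\right) = - 226 \left(3 + 14\right) = \left(-226\right) 17 = -3842$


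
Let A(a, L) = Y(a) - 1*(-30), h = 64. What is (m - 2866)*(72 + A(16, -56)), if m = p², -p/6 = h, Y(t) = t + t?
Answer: 19375060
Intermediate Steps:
Y(t) = 2*t
p = -384 (p = -6*64 = -384)
A(a, L) = 30 + 2*a (A(a, L) = 2*a - 1*(-30) = 2*a + 30 = 30 + 2*a)
m = 147456 (m = (-384)² = 147456)
(m - 2866)*(72 + A(16, -56)) = (147456 - 2866)*(72 + (30 + 2*16)) = 144590*(72 + (30 + 32)) = 144590*(72 + 62) = 144590*134 = 19375060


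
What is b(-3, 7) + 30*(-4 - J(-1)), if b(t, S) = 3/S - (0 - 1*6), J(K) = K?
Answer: -585/7 ≈ -83.571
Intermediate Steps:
b(t, S) = 6 + 3/S (b(t, S) = 3/S - (0 - 6) = 3/S - 1*(-6) = 3/S + 6 = 6 + 3/S)
b(-3, 7) + 30*(-4 - J(-1)) = (6 + 3/7) + 30*(-4 - 1*(-1)) = (6 + 3*(⅐)) + 30*(-4 + 1) = (6 + 3/7) + 30*(-3) = 45/7 - 90 = -585/7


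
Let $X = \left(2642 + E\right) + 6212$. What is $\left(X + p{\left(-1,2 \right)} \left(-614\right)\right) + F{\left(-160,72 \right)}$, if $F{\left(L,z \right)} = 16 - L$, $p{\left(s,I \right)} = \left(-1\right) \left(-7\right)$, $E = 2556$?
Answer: $7288$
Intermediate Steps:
$p{\left(s,I \right)} = 7$
$X = 11410$ ($X = \left(2642 + 2556\right) + 6212 = 5198 + 6212 = 11410$)
$\left(X + p{\left(-1,2 \right)} \left(-614\right)\right) + F{\left(-160,72 \right)} = \left(11410 + 7 \left(-614\right)\right) + \left(16 - -160\right) = \left(11410 - 4298\right) + \left(16 + 160\right) = 7112 + 176 = 7288$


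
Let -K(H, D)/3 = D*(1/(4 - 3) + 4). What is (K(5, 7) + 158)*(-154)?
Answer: -8162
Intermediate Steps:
K(H, D) = -15*D (K(H, D) = -3*D*(1/(4 - 3) + 4) = -3*D*(1/1 + 4) = -3*D*(1 + 4) = -3*D*5 = -15*D)
(K(5, 7) + 158)*(-154) = (-15*7 + 158)*(-154) = (-105 + 158)*(-154) = 53*(-154) = -8162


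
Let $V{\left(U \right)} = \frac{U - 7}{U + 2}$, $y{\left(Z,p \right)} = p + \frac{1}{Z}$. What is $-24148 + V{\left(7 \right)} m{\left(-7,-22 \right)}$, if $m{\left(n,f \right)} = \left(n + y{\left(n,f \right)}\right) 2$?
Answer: $-24148$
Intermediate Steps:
$V{\left(U \right)} = \frac{-7 + U}{2 + U}$
$m{\left(n,f \right)} = 2 f + 2 n + \frac{2}{n}$ ($m{\left(n,f \right)} = \left(n + \left(f + \frac{1}{n}\right)\right) 2 = \left(f + n + \frac{1}{n}\right) 2 = 2 f + 2 n + \frac{2}{n}$)
$-24148 + V{\left(7 \right)} m{\left(-7,-22 \right)} = -24148 + \frac{-7 + 7}{2 + 7} \left(2 \left(-22\right) + 2 \left(-7\right) + \frac{2}{-7}\right) = -24148 + \frac{1}{9} \cdot 0 \left(-44 - 14 + 2 \left(- \frac{1}{7}\right)\right) = -24148 + \frac{1}{9} \cdot 0 \left(-44 - 14 - \frac{2}{7}\right) = -24148 + 0 \left(- \frac{408}{7}\right) = -24148 + 0 = -24148$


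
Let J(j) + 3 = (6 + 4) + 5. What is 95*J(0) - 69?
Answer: 1071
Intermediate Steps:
J(j) = 12 (J(j) = -3 + ((6 + 4) + 5) = -3 + (10 + 5) = -3 + 15 = 12)
95*J(0) - 69 = 95*12 - 69 = 1140 - 69 = 1071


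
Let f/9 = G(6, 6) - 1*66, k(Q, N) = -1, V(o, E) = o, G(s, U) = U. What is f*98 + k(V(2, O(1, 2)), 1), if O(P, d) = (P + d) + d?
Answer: -52921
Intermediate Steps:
O(P, d) = P + 2*d
f = -540 (f = 9*(6 - 1*66) = 9*(6 - 66) = 9*(-60) = -540)
f*98 + k(V(2, O(1, 2)), 1) = -540*98 - 1 = -52920 - 1 = -52921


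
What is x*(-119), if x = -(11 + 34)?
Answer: 5355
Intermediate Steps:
x = -45 (x = -1*45 = -45)
x*(-119) = -45*(-119) = 5355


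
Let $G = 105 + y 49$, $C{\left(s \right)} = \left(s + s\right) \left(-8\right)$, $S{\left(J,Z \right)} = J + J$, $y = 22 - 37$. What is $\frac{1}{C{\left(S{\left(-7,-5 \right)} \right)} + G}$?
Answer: $- \frac{1}{406} \approx -0.0024631$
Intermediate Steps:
$y = -15$ ($y = 22 - 37 = -15$)
$S{\left(J,Z \right)} = 2 J$
$C{\left(s \right)} = - 16 s$ ($C{\left(s \right)} = 2 s \left(-8\right) = - 16 s$)
$G = -630$ ($G = 105 - 735 = -630$)
$\frac{1}{C{\left(S{\left(-7,-5 \right)} \right)} + G} = \frac{1}{- 16 \cdot 2 \left(-7\right) - 630} = \frac{1}{\left(-16\right) \left(-14\right) - 630} = \frac{1}{224 - 630} = \frac{1}{-406} = - \frac{1}{406}$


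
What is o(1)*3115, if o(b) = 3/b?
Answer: 9345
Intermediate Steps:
o(1)*3115 = (3/1)*3115 = (3*1)*3115 = 3*3115 = 9345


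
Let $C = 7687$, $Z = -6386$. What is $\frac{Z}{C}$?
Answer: $- \frac{6386}{7687} \approx -0.83075$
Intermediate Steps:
$\frac{Z}{C} = - \frac{6386}{7687}$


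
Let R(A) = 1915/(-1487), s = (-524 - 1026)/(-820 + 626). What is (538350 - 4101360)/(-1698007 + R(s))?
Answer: 883032645/420823054 ≈ 2.0983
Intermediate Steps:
s = 775/97 (s = -1550/(-194) = -1550*(-1/194) = 775/97 ≈ 7.9897)
R(A) = -1915/1487 (R(A) = 1915*(-1/1487) = -1915/1487)
(538350 - 4101360)/(-1698007 + R(s)) = (538350 - 4101360)/(-1698007 - 1915/1487) = -3563010/(-2524938324/1487) = -3563010*(-1487/2524938324) = 883032645/420823054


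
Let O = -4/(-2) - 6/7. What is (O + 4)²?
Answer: 1296/49 ≈ 26.449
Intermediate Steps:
O = 8/7 (O = -4*(-½) - 6*⅐ = 2 - 6/7 = 8/7 ≈ 1.1429)
(O + 4)² = (8/7 + 4)² = (36/7)² = 1296/49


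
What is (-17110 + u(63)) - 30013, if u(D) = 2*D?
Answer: -46997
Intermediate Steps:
(-17110 + u(63)) - 30013 = (-17110 + 2*63) - 30013 = (-17110 + 126) - 30013 = -16984 - 30013 = -46997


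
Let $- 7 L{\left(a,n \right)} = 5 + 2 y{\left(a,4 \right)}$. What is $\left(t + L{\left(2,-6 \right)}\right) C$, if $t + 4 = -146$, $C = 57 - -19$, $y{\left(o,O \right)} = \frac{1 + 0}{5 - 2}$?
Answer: $- \frac{240692}{21} \approx -11462.0$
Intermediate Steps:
$y{\left(o,O \right)} = \frac{1}{3}$ ($y{\left(o,O \right)} = 1 \cdot \frac{1}{3} = \frac{1}{3}$)
$C = 76$ ($C = 57 + 19 = 76$)
$L{\left(a,n \right)} = - \frac{17}{21}$ ($L{\left(a,n \right)} = - \frac{5 + 2 \cdot \frac{1}{3}}{7} = - \frac{5 + \frac{2}{3}}{7} = \left(- \frac{1}{7}\right) \frac{17}{3} = - \frac{17}{21}$)
$t = -150$ ($t = -4 - 146 = -150$)
$\left(t + L{\left(2,-6 \right)}\right) C = \left(-150 - \frac{17}{21}\right) 76 = \left(- \frac{3167}{21}\right) 76 = - \frac{240692}{21}$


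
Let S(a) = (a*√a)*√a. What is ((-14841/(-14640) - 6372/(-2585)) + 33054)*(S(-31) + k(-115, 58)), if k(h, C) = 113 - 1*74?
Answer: 2085067412775/63074 ≈ 3.3057e+7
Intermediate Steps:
k(h, C) = 39 (k(h, C) = 113 - 74 = 39)
S(a) = a² (S(a) = a^(3/2)*√a = a²)
((-14841/(-14640) - 6372/(-2585)) + 33054)*(S(-31) + k(-115, 58)) = ((-14841/(-14640) - 6372/(-2585)) + 33054)*((-31)² + 39) = ((-14841*(-1/14640) - 6372*(-1/2585)) + 33054)*(961 + 39) = ((4947/4880 + 6372/2585) + 33054)*1000 = (8776671/2522960 + 33054)*1000 = (83402696511/2522960)*1000 = 2085067412775/63074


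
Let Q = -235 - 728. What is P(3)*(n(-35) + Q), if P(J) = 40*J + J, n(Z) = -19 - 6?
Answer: -121524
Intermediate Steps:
n(Z) = -25
P(J) = 41*J
Q = -963
P(3)*(n(-35) + Q) = (41*3)*(-25 - 963) = 123*(-988) = -121524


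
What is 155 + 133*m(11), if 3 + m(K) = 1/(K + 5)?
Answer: -3771/16 ≈ -235.69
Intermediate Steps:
m(K) = -3 + 1/(5 + K) (m(K) = -3 + 1/(K + 5) = -3 + 1/(5 + K))
155 + 133*m(11) = 155 + 133*((-14 - 3*11)/(5 + 11)) = 155 + 133*((-14 - 33)/16) = 155 + 133*((1/16)*(-47)) = 155 + 133*(-47/16) = 155 - 6251/16 = -3771/16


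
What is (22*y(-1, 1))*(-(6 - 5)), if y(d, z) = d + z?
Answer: 0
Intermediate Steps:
(22*y(-1, 1))*(-(6 - 5)) = (22*(-1 + 1))*(-(6 - 5)) = (22*0)*(-1*1) = 0*(-1) = 0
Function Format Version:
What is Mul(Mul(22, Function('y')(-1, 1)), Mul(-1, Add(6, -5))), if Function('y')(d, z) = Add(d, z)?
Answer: 0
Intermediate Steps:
Mul(Mul(22, Function('y')(-1, 1)), Mul(-1, Add(6, -5))) = Mul(Mul(22, Add(-1, 1)), Mul(-1, Add(6, -5))) = Mul(Mul(22, 0), Mul(-1, 1)) = Mul(0, -1) = 0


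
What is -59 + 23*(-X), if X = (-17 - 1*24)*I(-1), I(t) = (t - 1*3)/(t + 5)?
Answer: -1002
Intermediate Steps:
I(t) = (-3 + t)/(5 + t) (I(t) = (t - 3)/(5 + t) = (-3 + t)/(5 + t))
X = 41 (X = (-17 - 1*24)*((-3 - 1)/(5 - 1)) = (-17 - 24)*(-4/4) = -41*(-4)/4 = -41*(-1) = 41)
-59 + 23*(-X) = -59 + 23*(-1*41) = -59 + 23*(-41) = -59 - 943 = -1002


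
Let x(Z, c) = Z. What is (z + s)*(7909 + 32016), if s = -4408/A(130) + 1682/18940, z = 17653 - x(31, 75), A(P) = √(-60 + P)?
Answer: 1332546230285/1894 - 17598940*√70/7 ≈ 6.8253e+8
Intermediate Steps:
z = 17622 (z = 17653 - 1*31 = 17653 - 31 = 17622)
s = 841/9470 - 2204*√70/35 (s = -4408/√(-60 + 130) + 1682/18940 = -4408*√70/70 + 1682*(1/18940) = -2204*√70/35 + 841/9470 = 841/9470 - 2204*√70/35 ≈ -526.77)
(z + s)*(7909 + 32016) = (17622 + (841/9470 - 2204*√70/35))*(7909 + 32016) = (166881181/9470 - 2204*√70/35)*39925 = 1332546230285/1894 - 17598940*√70/7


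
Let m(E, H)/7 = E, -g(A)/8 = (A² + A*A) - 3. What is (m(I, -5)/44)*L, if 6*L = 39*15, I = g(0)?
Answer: 4095/11 ≈ 372.27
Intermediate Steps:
g(A) = 24 - 16*A² (g(A) = -8*((A² + A*A) - 3) = -8*((A² + A²) - 3) = -8*(2*A² - 3) = -8*(-3 + 2*A²) = 24 - 16*A²)
I = 24 (I = 24 - 16*0² = 24 - 16*0 = 24 + 0 = 24)
m(E, H) = 7*E
L = 195/2 (L = (39*15)/6 = (⅙)*585 = 195/2 ≈ 97.500)
(m(I, -5)/44)*L = ((7*24)/44)*(195/2) = (168*(1/44))*(195/2) = (42/11)*(195/2) = 4095/11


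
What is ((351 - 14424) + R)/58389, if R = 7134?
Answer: -2313/19463 ≈ -0.11884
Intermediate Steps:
((351 - 14424) + R)/58389 = ((351 - 14424) + 7134)/58389 = (-14073 + 7134)*(1/58389) = -6939*1/58389 = -2313/19463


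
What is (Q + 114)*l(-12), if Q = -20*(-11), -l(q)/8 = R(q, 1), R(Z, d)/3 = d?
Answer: -8016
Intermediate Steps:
R(Z, d) = 3*d
l(q) = -24
Q = 220
(Q + 114)*l(-12) = (220 + 114)*(-24) = 334*(-24) = -8016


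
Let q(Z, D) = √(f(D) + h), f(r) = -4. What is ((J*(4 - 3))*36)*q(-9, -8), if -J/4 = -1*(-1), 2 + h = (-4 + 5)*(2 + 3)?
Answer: -144*I ≈ -144.0*I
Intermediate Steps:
h = 3 (h = -2 + (-4 + 5)*(2 + 3) = -2 + 1*5 = -2 + 5 = 3)
J = -4 (J = -(-4)*(-1) = -4*1 = -4)
q(Z, D) = I (q(Z, D) = √(-4 + 3) = √(-1) = I)
((J*(4 - 3))*36)*q(-9, -8) = (-4*(4 - 3)*36)*I = (-4*1*36)*I = (-4*36)*I = -144*I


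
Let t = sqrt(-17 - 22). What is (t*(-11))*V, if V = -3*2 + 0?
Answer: 66*I*sqrt(39) ≈ 412.17*I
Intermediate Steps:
V = -6 (V = -6 + 0 = -6)
t = I*sqrt(39) (t = sqrt(-39) = I*sqrt(39) ≈ 6.245*I)
(t*(-11))*V = ((I*sqrt(39))*(-11))*(-6) = -11*I*sqrt(39)*(-6) = 66*I*sqrt(39)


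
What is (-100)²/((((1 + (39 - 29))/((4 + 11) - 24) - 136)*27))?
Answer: -2000/741 ≈ -2.6991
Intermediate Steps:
(-100)²/((((1 + (39 - 29))/((4 + 11) - 24) - 136)*27)) = 10000/((((1 + 10)/(15 - 24) - 136)*27)) = 10000/(((11/(-9) - 136)*27)) = 10000/(((11*(-⅑) - 136)*27)) = 10000/(((-11/9 - 136)*27)) = 10000/((-1235/9*27)) = 10000/(-3705) = 10000*(-1/3705) = -2000/741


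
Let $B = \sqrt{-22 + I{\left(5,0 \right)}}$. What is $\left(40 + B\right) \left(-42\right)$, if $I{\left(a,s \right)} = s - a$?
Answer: $-1680 - 126 i \sqrt{3} \approx -1680.0 - 218.24 i$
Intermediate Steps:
$B = 3 i \sqrt{3}$ ($B = \sqrt{-22 + \left(0 - 5\right)} = \sqrt{-22 - 5} = \sqrt{-27} = 3 i \sqrt{3} \approx 5.1962 i$)
$\left(40 + B\right) \left(-42\right) = \left(40 + 3 i \sqrt{3}\right) \left(-42\right) = -1680 - 126 i \sqrt{3}$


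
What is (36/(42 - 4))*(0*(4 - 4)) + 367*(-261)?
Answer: -95787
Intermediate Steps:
(36/(42 - 4))*(0*(4 - 4)) + 367*(-261) = (36/38)*(0*0) - 95787 = (36*(1/38))*0 - 95787 = (18/19)*0 - 95787 = 0 - 95787 = -95787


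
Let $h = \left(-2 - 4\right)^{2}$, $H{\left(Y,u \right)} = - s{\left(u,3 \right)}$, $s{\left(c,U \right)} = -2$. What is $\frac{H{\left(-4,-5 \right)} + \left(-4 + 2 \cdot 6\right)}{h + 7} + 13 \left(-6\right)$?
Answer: $- \frac{3344}{43} \approx -77.767$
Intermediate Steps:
$H{\left(Y,u \right)} = 2$ ($H{\left(Y,u \right)} = \left(-1\right) \left(-2\right) = 2$)
$h = 36$ ($h = \left(-6\right)^{2} = 36$)
$\frac{H{\left(-4,-5 \right)} + \left(-4 + 2 \cdot 6\right)}{h + 7} + 13 \left(-6\right) = \frac{2 + \left(-4 + 2 \cdot 6\right)}{36 + 7} + 13 \left(-6\right) = \frac{2 + \left(-4 + 12\right)}{43} - 78 = \left(2 + 8\right) \frac{1}{43} - 78 = 10 \cdot \frac{1}{43} - 78 = \frac{10}{43} - 78 = - \frac{3344}{43}$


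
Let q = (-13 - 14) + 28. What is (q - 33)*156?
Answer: -4992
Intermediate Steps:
q = 1 (q = -27 + 28 = 1)
(q - 33)*156 = (1 - 33)*156 = -32*156 = -4992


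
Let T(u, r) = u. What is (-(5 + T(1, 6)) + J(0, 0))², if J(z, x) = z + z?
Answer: 36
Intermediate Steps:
J(z, x) = 2*z
(-(5 + T(1, 6)) + J(0, 0))² = (-(5 + 1) + 2*0)² = (-1*6 + 0)² = (-6 + 0)² = (-6)² = 36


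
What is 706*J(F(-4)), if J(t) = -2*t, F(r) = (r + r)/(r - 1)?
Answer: -11296/5 ≈ -2259.2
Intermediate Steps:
F(r) = 2*r/(-1 + r) (F(r) = (2*r)/(-1 + r) = 2*r/(-1 + r))
706*J(F(-4)) = 706*(-4*(-4)/(-1 - 4)) = 706*(-4*(-4)/(-5)) = 706*(-4*(-4)*(-1)/5) = 706*(-2*8/5) = 706*(-16/5) = -11296/5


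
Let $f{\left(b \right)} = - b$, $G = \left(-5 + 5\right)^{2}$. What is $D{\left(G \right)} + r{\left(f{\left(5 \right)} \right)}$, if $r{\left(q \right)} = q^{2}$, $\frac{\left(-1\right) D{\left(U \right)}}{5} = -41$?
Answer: $230$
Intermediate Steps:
$G = 0$ ($G = 0^{2} = 0$)
$D{\left(U \right)} = 205$ ($D{\left(U \right)} = \left(-5\right) \left(-41\right) = 205$)
$D{\left(G \right)} + r{\left(f{\left(5 \right)} \right)} = 205 + \left(\left(-1\right) 5\right)^{2} = 205 + \left(-5\right)^{2} = 205 + 25 = 230$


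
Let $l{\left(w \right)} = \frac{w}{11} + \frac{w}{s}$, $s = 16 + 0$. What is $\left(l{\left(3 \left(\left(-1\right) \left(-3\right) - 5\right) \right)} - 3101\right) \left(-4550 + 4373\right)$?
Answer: $\frac{48315513}{88} \approx 5.4904 \cdot 10^{5}$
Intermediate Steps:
$s = 16$
$l{\left(w \right)} = \frac{27 w}{176}$ ($l{\left(w \right)} = \frac{w}{11} + \frac{w}{16} = \frac{27 w}{176}$)
$\left(l{\left(3 \left(\left(-1\right) \left(-3\right) - 5\right) \right)} - 3101\right) \left(-4550 + 4373\right) = \left(\frac{27 \cdot 3 \left(\left(-1\right) \left(-3\right) - 5\right)}{176} - 3101\right) \left(-4550 + 4373\right) = \left(\frac{27 \cdot 3 \left(3 - 5\right)}{176} - 3101\right) \left(-177\right) = \left(\frac{27 \cdot 3 \left(-2\right)}{176} - 3101\right) \left(-177\right) = \left(\frac{27}{176} \left(-6\right) - 3101\right) \left(-177\right) = \left(- \frac{81}{88} - 3101\right) \left(-177\right) = \left(- \frac{272969}{88}\right) \left(-177\right) = \frac{48315513}{88}$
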